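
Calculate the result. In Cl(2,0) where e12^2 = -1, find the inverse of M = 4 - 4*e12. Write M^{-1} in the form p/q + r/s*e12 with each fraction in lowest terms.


M = 4 - 4*e12, where e12^2 = -1.
Since M commutes with its reverse ~M = a - b*e12, M * ~M = a^2 - b^2*e12^2 = a^2 + b^2.
So M^{-1} = ~M / (a^2 + b^2) = (a - b*e12)/(a^2 + b^2).
a^2 + b^2 = 16 + 16 = 32
Scalar part = 4/32 = 1/8
Bivector coeff = 4/32 = 1/8
M^{-1} = 1/8 + 1/8*e12


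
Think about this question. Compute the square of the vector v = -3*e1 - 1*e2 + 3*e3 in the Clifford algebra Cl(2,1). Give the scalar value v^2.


v^2 = sum of c_i^2 * e_i^2
Positive signature terms (e_i^2 = +1): (-3)^2 + (-1)^2 = 10
Negative signature terms (e_j^2 = -1): 3^2 = 9
v^2 = 10 - 9 = 1


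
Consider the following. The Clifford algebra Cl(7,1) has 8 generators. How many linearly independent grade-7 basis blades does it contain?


Number of grade-k basis blades in Cl(p,q) with n = p + q is C(n, k).
n = 7 + 1 = 8
C(8, 7) = 8! / (7! * 1!)
= 40320 / (5040 * 1)
= 8


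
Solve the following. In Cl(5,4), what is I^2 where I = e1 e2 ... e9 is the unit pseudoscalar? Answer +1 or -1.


The pseudoscalar I = e1...e_n (product of all n generators) of Cl(p,q) satisfies I^2 = (-1)^(q + n(n-1)/2).
p = 5, q = 4, n = p + q = 9
n(n-1)/2 = 9 * 8 / 2 = 36
Exponent = q + n(n-1)/2 = 4 + 36 = 40
I^2 = (-1)^40 = +1


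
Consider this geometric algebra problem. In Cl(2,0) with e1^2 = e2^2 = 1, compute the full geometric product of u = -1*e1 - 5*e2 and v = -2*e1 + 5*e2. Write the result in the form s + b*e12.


Expand: (-1*e1 - 5*e2)(-2*e1 + 5*e2)
= (-1)*(-2)*e1e1 + (-1)*5*e1e2 + (-5)*(-2)*e2e1 + (-5)*5*e2e2
Using e1^2 = e2^2 = 1, e2e1 = -e1e2:
Scalar part s = (-1)*(-2) + (-5)*5 = 2 + (-25) = -23
Bivector part b = (-1)*5 - (-5)*(-2) = -5 - 10 = -15
uv = -23 - 15*e12


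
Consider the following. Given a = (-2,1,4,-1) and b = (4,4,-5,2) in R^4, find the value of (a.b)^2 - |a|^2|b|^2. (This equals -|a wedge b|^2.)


a . b = (-2)*4 + 1*4 + 4*(-5) + (-1)*2
= -8 + 4 + (-20) + (-2) = -26
|a|^2 = (-2)^2 + 1^2 + 4^2 + (-1)^2 = 22
|b|^2 = 4^2 + 4^2 + (-5)^2 + 2^2 = 61
(a.b)^2 = (-26)^2 = 676
|a|^2 * |b|^2 = 22 * 61 = 1342
Result = 676 - 1342 = -666


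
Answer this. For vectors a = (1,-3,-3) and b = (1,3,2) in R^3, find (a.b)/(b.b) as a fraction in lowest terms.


Projection coefficient = (a . b) / (b . b)
a . b = 1*1 + (-3)*3 + (-3)*2
= 1 + (-9) + (-6) = -14
b . b = 1^2 + 3^2 + 2^2
= 1 + 9 + 4 = 14
Coefficient = -14/14
In lowest terms: -1/1


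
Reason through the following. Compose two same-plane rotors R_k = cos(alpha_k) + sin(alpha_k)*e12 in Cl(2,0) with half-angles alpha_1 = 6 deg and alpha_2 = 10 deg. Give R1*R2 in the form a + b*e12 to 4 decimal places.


Same-plane rotors commute and their half-angles add:
R1*R2 = cos(a1 + a2) + sin(a1 + a2)*e12.
a1 + a2 = 6 + 10 = 16 deg
cos(16 deg) = 0.9613
sin(16 deg) = 0.2756
R1*R2 = 0.9613 + 0.2756*e12


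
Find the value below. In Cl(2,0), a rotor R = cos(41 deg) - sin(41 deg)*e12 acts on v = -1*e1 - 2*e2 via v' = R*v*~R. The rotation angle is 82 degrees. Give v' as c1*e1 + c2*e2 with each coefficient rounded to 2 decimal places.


Rotor R = cos(41deg) - sin(41deg)*e12
Rotation angle theta = 2 * 41 = 82 degrees
v' = R*v*~R rotates v by theta.
cos(82deg) = 0.1392, sin(82deg) = 0.9903
v'_1 = -1*cos(82deg) - (-2)*sin(82deg)
= -1*0.1392 - (-2)*0.9903
= 1.84
v'_2 = -1*sin(82deg) + (-2)*cos(82deg)
= -1*0.9903 + (-2)*0.1392
= -1.27
v' = 1.84*e1 - 1.27*e2


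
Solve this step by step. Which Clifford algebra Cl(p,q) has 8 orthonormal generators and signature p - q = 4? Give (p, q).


We need p + q = 8 and p - q = 4.
Adding: 2p = 8 + 4 = 12, so p = 6.
Then q = 8 - 6 = 2.
(p, q) = (6, 2)


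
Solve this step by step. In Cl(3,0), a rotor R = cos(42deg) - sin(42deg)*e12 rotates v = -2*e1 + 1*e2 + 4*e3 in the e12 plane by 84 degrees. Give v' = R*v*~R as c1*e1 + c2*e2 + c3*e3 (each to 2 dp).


Rotor R = cos(42deg) - sin(42deg)*e12
Rotation angle theta = 2 * 42 = 84 degrees in the e12 plane (e1 -> e2).
The component perpendicular to the plane (e3) is invariant: v'_3 = v3 = 4.00
cos(84deg) = 0.1045, sin(84deg) = 0.9945
v'_1 = v1*cos(theta) - v2*sin(theta) = -2*0.1045 - 1*0.9945 = -1.20
v'_2 = v1*sin(theta) + v2*cos(theta) = -2*0.9945 + 1*0.1045 = -1.88
v' = -1.20*e1 - 1.88*e2 + 4.00*e3


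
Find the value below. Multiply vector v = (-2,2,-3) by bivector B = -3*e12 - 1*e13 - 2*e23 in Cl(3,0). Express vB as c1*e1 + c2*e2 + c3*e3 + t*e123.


vB has grade-1 (vector) and grade-3 (trivector) parts: vB = (v _| B) + (v ^ B).
Vector part <vB>_1:
  e1: -v2*b12 - v3*b13 = -(2)*(-3) - (-3)*(-1) = 3
  e2: v1*b12 - v3*b23 = (-2)*(-3) - (-3)*(-2) = 0
  e3: v1*b13 + v2*b23 = (-2)*(-1) + (2)*(-2) = -2
Trivector part <vB>_3:
  e123: v1*b23 - v2*b13 + v3*b12 = (-2)*(-2) - (2)*(-1) + (-3)*(-3) = 15
vB = 3*e1 + 0*e2 - 2*e3 + 15*e123


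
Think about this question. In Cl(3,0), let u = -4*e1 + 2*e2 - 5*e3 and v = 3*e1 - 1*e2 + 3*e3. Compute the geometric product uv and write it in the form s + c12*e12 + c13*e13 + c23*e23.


In Cl(3,0): e_i^2 = 1, e_ie_j = -e_je_i for i != j.
Scalar part = u . v = (-4)*3 + 2*(-1) + (-5)*3
= -12 + (-2) + (-15) = -29
e12 coeff = (-4)*(-1) - 2*3 = 4 - 6 = -2
e13 coeff = (-4)*3 - (-5)*3 = -12 - (-15) = 3
e23 coeff = 2*3 - (-5)*(-1) = 6 - 5 = 1
uv = -29 - 2*e12 + 3*e13 + 1*e23


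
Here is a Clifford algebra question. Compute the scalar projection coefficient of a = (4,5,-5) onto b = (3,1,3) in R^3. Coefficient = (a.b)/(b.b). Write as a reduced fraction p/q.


Projection coefficient = (a . b) / (b . b)
a . b = 4*3 + 5*1 + (-5)*3
= 12 + 5 + (-15) = 2
b . b = 3^2 + 1^2 + 3^2
= 9 + 1 + 9 = 19
Coefficient = 2/19
In lowest terms: 2/19


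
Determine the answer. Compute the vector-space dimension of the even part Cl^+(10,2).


Even subalgebra dimension = 2^(n-1)
n = 10 + 2 = 12
2^(12 - 1) = 2^11 = 2048
Verification: sum of C(12,k) for even k = 1 + 66 + 495 + 924 + 495 + 66 + 1 = 2048
Result = 2048


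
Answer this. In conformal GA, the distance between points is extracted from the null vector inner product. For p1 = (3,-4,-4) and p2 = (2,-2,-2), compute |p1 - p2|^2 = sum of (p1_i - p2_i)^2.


p1 - p2 = (1, -2, -2)
|p1 - p2|^2 = 1^2 + (-2)^2 + (-2)^2
= 1 + 4 + 4
= 9


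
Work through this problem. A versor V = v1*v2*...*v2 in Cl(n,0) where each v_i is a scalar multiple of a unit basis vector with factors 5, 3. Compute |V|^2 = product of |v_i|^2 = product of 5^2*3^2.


Each vector v_i has |v_i|^2 = s_i^2
Squared scales: 5^2 = 25, 3^2 = 9
|V|^2 = 25 * 9
= 225


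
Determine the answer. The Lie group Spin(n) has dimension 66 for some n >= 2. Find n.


dim Spin(n) = dim so(n) = n(n-1)/2.
Solve n(n-1)/2 = 66, i.e. n^2 - n - 132 = 0.
Discriminant = 1 + 8*66 = 529
n = (1 + sqrt(529))/2 = (1 + 23)/2 = 12


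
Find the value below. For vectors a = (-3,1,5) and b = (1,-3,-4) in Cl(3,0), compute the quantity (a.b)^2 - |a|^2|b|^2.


a . b = (-3)*1 + 1*(-3) + 5*(-4)
= -3 + (-3) + (-20) = -26
|a|^2 = (-3)^2 + 1^2 + 5^2 = 35
|b|^2 = 1^2 + (-3)^2 + (-4)^2 = 26
(a.b)^2 = (-26)^2 = 676
|a|^2 * |b|^2 = 35 * 26 = 910
Result = 676 - 910 = -234


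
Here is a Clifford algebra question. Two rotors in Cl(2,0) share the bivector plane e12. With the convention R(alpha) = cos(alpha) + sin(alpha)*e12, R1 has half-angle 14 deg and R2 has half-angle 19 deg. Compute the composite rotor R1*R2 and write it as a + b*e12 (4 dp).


Same-plane rotors commute and their half-angles add:
R1*R2 = cos(a1 + a2) + sin(a1 + a2)*e12.
a1 + a2 = 14 + 19 = 33 deg
cos(33 deg) = 0.8387
sin(33 deg) = 0.5446
R1*R2 = 0.8387 + 0.5446*e12


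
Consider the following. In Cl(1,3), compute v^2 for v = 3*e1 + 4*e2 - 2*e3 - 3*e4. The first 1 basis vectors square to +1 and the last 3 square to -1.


v^2 = sum of c_i^2 * e_i^2
Positive signature terms (e_i^2 = +1): 3^2 = 9
Negative signature terms (e_j^2 = -1): 4^2 + (-2)^2 + (-3)^2 = 29
v^2 = 9 - 29 = -20


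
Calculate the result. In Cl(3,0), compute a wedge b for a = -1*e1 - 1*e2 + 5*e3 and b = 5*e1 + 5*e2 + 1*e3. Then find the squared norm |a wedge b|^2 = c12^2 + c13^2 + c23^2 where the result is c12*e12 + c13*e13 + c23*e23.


a wedge b = (a1*b2 - a2*b1)*e12 + (a1*b3 - a3*b1)*e13 + (a2*b3 - a3*b2)*e23
e12 coeff: (-1)*5 - (-1)*5 = -5 - (-5) = 0
e13 coeff: (-1)*1 - 5*5 = -1 - 25 = -26
e23 coeff: (-1)*1 - 5*5 = -1 - 25 = -26
|a wedge b|^2 = 0^2 + (-26)^2 + (-26)^2
= 0 + 676 + 676
= 1352


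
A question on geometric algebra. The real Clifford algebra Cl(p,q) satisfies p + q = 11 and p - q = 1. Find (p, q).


We need p + q = 11 and p - q = 1.
Adding: 2p = 11 + 1 = 12, so p = 6.
Then q = 11 - 6 = 5.
(p, q) = (6, 5)


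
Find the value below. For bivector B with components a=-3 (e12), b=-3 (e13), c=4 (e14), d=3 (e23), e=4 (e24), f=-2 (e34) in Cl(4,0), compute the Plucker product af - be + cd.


Plucker relation: af - be + cd
a*f = (-3)*(-2) = 6
b*e = (-3)*4 = -12
c*d = 4*3 = 12
af - be + cd = 6 - (-12) + 12
= 30


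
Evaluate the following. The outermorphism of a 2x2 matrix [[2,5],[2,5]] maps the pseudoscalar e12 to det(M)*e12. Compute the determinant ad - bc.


The outermorphism of a linear map f sends e1^e2 to f(e1)^f(e2).
f(e1) = 2*e1 + 2*e2
f(e2) = 5*e1 + 5*e2
f(e1) ^ f(e2) = (2*e1 + 2*e2) ^ (5*e1 + 5*e2)
= 2*5*e12 + 2*5*e21
= (10 - 10)*e12
= 0*e12
Coefficient = 0


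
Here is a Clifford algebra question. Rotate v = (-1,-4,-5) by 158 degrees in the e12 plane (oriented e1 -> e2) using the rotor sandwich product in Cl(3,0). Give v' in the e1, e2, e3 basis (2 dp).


Rotor R = cos(79deg) - sin(79deg)*e12
Rotation angle theta = 2 * 79 = 158 degrees in the e12 plane (e1 -> e2).
The component perpendicular to the plane (e3) is invariant: v'_3 = v3 = -5.00
cos(158deg) = -0.9272, sin(158deg) = 0.3746
v'_1 = v1*cos(theta) - v2*sin(theta) = -1*(-0.9272) - (-4)*0.3746 = 2.43
v'_2 = v1*sin(theta) + v2*cos(theta) = -1*0.3746 + (-4)*(-0.9272) = 3.33
v' = 2.43*e1 + 3.33*e2 - 5.00*e3


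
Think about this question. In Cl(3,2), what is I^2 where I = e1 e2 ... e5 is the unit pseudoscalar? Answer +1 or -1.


The pseudoscalar I = e1...e_n (product of all n generators) of Cl(p,q) satisfies I^2 = (-1)^(q + n(n-1)/2).
p = 3, q = 2, n = p + q = 5
n(n-1)/2 = 5 * 4 / 2 = 10
Exponent = q + n(n-1)/2 = 2 + 10 = 12
I^2 = (-1)^12 = +1


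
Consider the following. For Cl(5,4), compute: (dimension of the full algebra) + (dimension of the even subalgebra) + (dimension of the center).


n = 5 + 4 = 9
Total dim = 2^9 = 512
Even subalgebra dim = 2^8 = 256
n is odd, so center dim = 2
Sum = 512 + 256 + 2 = 770


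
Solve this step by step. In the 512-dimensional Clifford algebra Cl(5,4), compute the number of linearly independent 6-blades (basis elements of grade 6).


Number of grade-k basis blades in Cl(p,q) with n = p + q is C(n, k).
n = 5 + 4 = 9
C(9, 6) = 9! / (6! * 3!)
= 362880 / (720 * 6)
= 84


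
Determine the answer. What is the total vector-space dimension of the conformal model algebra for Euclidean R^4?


The conformal model of R^4 uses Cl(5,1): the 4 Euclidean generators plus two extra orthogonal generators e+ (e+^2 = +1) and e- (e-^2 = -1), from which the null vectors e0, einf are built.
Number of generators m = 4 + 2 = 6.
dim Cl(p,q) = 2^m = 2^6 = 64


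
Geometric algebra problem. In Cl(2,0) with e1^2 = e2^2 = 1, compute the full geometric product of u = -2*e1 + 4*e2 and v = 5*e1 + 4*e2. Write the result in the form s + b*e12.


Expand: (-2*e1 + 4*e2)(5*e1 + 4*e2)
= (-2)*5*e1e1 + (-2)*4*e1e2 + 4*5*e2e1 + 4*4*e2e2
Using e1^2 = e2^2 = 1, e2e1 = -e1e2:
Scalar part s = (-2)*5 + 4*4 = -10 + 16 = 6
Bivector part b = (-2)*4 - 4*5 = -8 - 20 = -28
uv = 6 - 28*e12


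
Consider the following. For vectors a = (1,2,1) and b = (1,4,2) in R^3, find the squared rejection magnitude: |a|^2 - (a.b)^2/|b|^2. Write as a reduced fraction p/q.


|a|^2 = 1^2 + 2^2 + 1^2 = 6
|b|^2 = 1^2 + 4^2 + 2^2 = 21
a . b = 1*1 + 2*4 + 1*2 = 11
(a.b)^2 = 11^2 = 121
|rej|^2 = 6 - 121/21
= (126 - 121)/21
= 5/21
In lowest terms: 5/21


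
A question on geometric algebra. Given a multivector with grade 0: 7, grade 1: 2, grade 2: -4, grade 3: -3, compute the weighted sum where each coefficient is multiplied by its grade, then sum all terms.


Grade-weighted sum = sum of grade_k * coefficient_k
0*7 = 0
1*2 = 2
2*(-4) = -8
3*(-3) = -9
Total = 0 + 2 + (-8) + (-9) = -15


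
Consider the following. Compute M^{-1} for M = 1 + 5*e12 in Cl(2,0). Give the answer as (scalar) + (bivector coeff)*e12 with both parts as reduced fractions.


M = 1 + 5*e12, where e12^2 = -1.
Since M commutes with its reverse ~M = a - b*e12, M * ~M = a^2 - b^2*e12^2 = a^2 + b^2.
So M^{-1} = ~M / (a^2 + b^2) = (a - b*e12)/(a^2 + b^2).
a^2 + b^2 = 1 + 25 = 26
Scalar part = 1/26 = 1/26
Bivector coeff = -5/26 = -5/26
M^{-1} = 1/26 - 5/26*e12


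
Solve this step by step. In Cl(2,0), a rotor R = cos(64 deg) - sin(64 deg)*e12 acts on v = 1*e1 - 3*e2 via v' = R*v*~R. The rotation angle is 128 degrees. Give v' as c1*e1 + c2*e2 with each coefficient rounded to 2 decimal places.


Rotor R = cos(64deg) - sin(64deg)*e12
Rotation angle theta = 2 * 64 = 128 degrees
v' = R*v*~R rotates v by theta.
cos(128deg) = -0.6157, sin(128deg) = 0.7880
v'_1 = 1*cos(128deg) - (-3)*sin(128deg)
= 1*(-0.6157) - (-3)*0.7880
= 1.75
v'_2 = 1*sin(128deg) + (-3)*cos(128deg)
= 1*0.7880 + (-3)*(-0.6157)
= 2.63
v' = 1.75*e1 + 2.63*e2


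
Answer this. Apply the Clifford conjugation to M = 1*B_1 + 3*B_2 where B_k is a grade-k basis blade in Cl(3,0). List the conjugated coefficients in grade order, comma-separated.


Clifford conjugate sign for grade k: (-1)^(k(k+1)/2)
Grade 1: (-1)^(1*2/2) = (-1)^1 = -1, coeff 1 -> -1
Grade 2: (-1)^(2*3/2) = (-1)^3 = -1, coeff 3 -> -3
Conjugated coefficients: -1, -3


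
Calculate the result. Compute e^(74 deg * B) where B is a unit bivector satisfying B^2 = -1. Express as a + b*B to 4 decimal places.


For a unit bivector B with B^2 = -1, the exponential series gives
e^(theta*B) = cos(theta) + sin(theta)*B (the GA analogue of Euler's formula).
theta = 74 degrees = 1.291544 rad
cos(74 deg) = 0.2756
sin(74 deg) = 0.9613
exp(theta*B) = 0.2756 + 0.9613*B


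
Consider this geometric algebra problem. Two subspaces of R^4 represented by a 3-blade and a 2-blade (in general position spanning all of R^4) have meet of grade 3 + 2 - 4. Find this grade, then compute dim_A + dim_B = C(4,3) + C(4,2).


Meet grade = grade(A) + grade(B) - n
= 3 + 2 - 4 = 1
C(4,3) = 4
C(4,2) = 6
dim_A + dim_B = 4 + 6 = 10


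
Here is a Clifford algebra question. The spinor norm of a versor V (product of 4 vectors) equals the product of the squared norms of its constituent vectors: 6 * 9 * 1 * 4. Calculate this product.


Spinor norm N(V) = |v1|^2 * |v2|^2 * ... * |v4|^2
= 6 * 9 * 1 * 4
Running product: 6, 54, 54, 216
N(V) = 216


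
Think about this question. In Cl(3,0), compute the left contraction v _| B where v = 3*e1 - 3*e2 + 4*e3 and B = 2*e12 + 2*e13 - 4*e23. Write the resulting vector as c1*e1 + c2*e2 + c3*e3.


Left contraction v _| B = <vB>_1 (grade-1 part of the geometric product vB).
Using e1_|e12 = e2, e2_|e12 = -e1, e1_|e13 = e3, e3_|e13 = -e1, e2_|e23 = e3, e3_|e23 = -e2:
e1 coeff: -v2*b12 - v3*b13 = -(-3)*(2) - (4)*(2) = -2
e2 coeff: v1*b12 - v3*b23 = (3)*(2) - (4)*(-4) = 22
e3 coeff: v1*b13 + v2*b23 = (3)*(2) + (-3)*(-4) = 18
v _| B = -2*e1 + 22*e2 + 18*e3


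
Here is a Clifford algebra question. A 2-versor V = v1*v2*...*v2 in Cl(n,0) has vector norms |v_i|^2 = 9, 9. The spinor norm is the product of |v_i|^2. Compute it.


Spinor norm N(V) = |v1|^2 * |v2|^2 * ... * |v2|^2
= 9 * 9
Running product: 9, 81
N(V) = 81


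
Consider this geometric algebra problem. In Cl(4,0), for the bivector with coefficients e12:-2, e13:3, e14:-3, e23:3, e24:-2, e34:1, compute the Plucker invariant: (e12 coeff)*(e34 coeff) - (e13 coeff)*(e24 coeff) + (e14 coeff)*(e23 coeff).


Plucker relation: af - be + cd
a*f = (-2)*1 = -2
b*e = 3*(-2) = -6
c*d = (-3)*3 = -9
af - be + cd = -2 - (-6) + (-9)
= -5


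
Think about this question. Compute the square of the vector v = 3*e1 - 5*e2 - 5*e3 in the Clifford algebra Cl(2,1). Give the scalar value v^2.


v^2 = sum of c_i^2 * e_i^2
Positive signature terms (e_i^2 = +1): 3^2 + (-5)^2 = 34
Negative signature terms (e_j^2 = -1): (-5)^2 = 25
v^2 = 34 - 25 = 9


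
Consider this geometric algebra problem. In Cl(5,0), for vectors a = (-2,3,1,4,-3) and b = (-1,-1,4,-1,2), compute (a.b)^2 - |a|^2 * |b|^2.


a . b = (-2)*(-1) + 3*(-1) + 1*4 + 4*(-1) + (-3)*2
= 2 + (-3) + 4 + (-4) + (-6) = -7
|a|^2 = (-2)^2 + 3^2 + 1^2 + 4^2 + (-3)^2 = 39
|b|^2 = (-1)^2 + (-1)^2 + 4^2 + (-1)^2 + 2^2 = 23
(a.b)^2 = (-7)^2 = 49
|a|^2 * |b|^2 = 39 * 23 = 897
Result = 49 - 897 = -848


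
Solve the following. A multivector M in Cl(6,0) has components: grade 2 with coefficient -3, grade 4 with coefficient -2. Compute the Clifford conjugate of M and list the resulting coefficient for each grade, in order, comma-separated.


Clifford conjugate sign for grade k: (-1)^(k(k+1)/2)
Grade 2: (-1)^(2*3/2) = (-1)^3 = -1, coeff -3 -> 3
Grade 4: (-1)^(4*5/2) = (-1)^10 = 1, coeff -2 -> -2
Conjugated coefficients: 3, -2


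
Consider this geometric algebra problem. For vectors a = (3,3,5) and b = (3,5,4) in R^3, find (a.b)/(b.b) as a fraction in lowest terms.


Projection coefficient = (a . b) / (b . b)
a . b = 3*3 + 3*5 + 5*4
= 9 + 15 + 20 = 44
b . b = 3^2 + 5^2 + 4^2
= 9 + 25 + 16 = 50
Coefficient = 44/50
In lowest terms: 22/25


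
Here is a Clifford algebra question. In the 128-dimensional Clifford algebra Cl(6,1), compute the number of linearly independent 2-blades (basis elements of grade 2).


Number of grade-k basis blades in Cl(p,q) with n = p + q is C(n, k).
n = 6 + 1 = 7
C(7, 2) = 7! / (2! * 5!)
= 5040 / (2 * 120)
= 21


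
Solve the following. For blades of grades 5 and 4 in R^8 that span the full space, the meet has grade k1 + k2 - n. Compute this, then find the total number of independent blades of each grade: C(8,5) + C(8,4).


Meet grade = grade(A) + grade(B) - n
= 5 + 4 - 8 = 1
C(8,5) = 56
C(8,4) = 70
dim_A + dim_B = 56 + 70 = 126


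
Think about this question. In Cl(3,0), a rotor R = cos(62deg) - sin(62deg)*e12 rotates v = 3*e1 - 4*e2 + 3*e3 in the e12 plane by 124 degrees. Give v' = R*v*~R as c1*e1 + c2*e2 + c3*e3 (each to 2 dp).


Rotor R = cos(62deg) - sin(62deg)*e12
Rotation angle theta = 2 * 62 = 124 degrees in the e12 plane (e1 -> e2).
The component perpendicular to the plane (e3) is invariant: v'_3 = v3 = 3.00
cos(124deg) = -0.5592, sin(124deg) = 0.8290
v'_1 = v1*cos(theta) - v2*sin(theta) = 3*(-0.5592) - (-4)*0.8290 = 1.64
v'_2 = v1*sin(theta) + v2*cos(theta) = 3*0.8290 + (-4)*(-0.5592) = 4.72
v' = 1.64*e1 + 4.72*e2 + 3.00*e3


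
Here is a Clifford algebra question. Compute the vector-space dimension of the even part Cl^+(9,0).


Even subalgebra dimension = 2^(n-1)
n = 9 + 0 = 9
2^(9 - 1) = 2^8 = 256
Verification: sum of C(9,k) for even k = 1 + 36 + 126 + 84 + 9 = 256
Result = 256


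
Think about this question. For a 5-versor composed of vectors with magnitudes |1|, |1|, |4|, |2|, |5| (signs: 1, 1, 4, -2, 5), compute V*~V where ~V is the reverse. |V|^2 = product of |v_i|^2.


Each vector v_i has |v_i|^2 = s_i^2
Squared scales: 1^2 = 1, 1^2 = 1, 4^2 = 16, (-2)^2 = 4, 5^2 = 25
|V|^2 = 1 * 1 * 16 * 4 * 25
= 1600


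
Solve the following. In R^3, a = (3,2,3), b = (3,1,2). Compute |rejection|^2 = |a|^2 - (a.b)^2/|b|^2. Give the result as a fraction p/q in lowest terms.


|a|^2 = 3^2 + 2^2 + 3^2 = 22
|b|^2 = 3^2 + 1^2 + 2^2 = 14
a . b = 3*3 + 2*1 + 3*2 = 17
(a.b)^2 = 17^2 = 289
|rej|^2 = 22 - 289/14
= (308 - 289)/14
= 19/14
In lowest terms: 19/14


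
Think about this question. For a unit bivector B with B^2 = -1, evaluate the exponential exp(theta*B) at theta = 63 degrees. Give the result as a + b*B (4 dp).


For a unit bivector B with B^2 = -1, the exponential series gives
e^(theta*B) = cos(theta) + sin(theta)*B (the GA analogue of Euler's formula).
theta = 63 degrees = 1.099557 rad
cos(63 deg) = 0.4540
sin(63 deg) = 0.8910
exp(theta*B) = 0.4540 + 0.8910*B


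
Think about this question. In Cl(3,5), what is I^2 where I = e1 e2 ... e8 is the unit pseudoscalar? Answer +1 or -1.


The pseudoscalar I = e1...e_n (product of all n generators) of Cl(p,q) satisfies I^2 = (-1)^(q + n(n-1)/2).
p = 3, q = 5, n = p + q = 8
n(n-1)/2 = 8 * 7 / 2 = 28
Exponent = q + n(n-1)/2 = 5 + 28 = 33
I^2 = (-1)^33 = -1


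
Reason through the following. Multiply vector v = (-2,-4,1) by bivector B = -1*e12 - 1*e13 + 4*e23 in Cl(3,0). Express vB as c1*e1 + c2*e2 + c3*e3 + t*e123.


vB has grade-1 (vector) and grade-3 (trivector) parts: vB = (v _| B) + (v ^ B).
Vector part <vB>_1:
  e1: -v2*b12 - v3*b13 = -(-4)*(-1) - (1)*(-1) = -3
  e2: v1*b12 - v3*b23 = (-2)*(-1) - (1)*(4) = -2
  e3: v1*b13 + v2*b23 = (-2)*(-1) + (-4)*(4) = -14
Trivector part <vB>_3:
  e123: v1*b23 - v2*b13 + v3*b12 = (-2)*(4) - (-4)*(-1) + (1)*(-1) = -13
vB = -3*e1 - 2*e2 - 14*e3 - 13*e123


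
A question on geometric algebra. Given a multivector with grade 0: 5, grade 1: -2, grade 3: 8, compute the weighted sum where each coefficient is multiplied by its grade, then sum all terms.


Grade-weighted sum = sum of grade_k * coefficient_k
0*5 = 0
1*(-2) = -2
3*8 = 24
Total = 0 + (-2) + 24 = 22


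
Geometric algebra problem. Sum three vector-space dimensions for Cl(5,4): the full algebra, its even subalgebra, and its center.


n = 5 + 4 = 9
Total dim = 2^9 = 512
Even subalgebra dim = 2^8 = 256
n is odd, so center dim = 2
Sum = 512 + 256 + 2 = 770


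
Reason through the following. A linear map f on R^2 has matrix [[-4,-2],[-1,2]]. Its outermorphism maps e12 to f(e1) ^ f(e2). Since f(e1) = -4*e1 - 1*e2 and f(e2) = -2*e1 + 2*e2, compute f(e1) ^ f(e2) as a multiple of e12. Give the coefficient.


The outermorphism of a linear map f sends e1^e2 to f(e1)^f(e2).
f(e1) = -4*e1 - 1*e2
f(e2) = -2*e1 + 2*e2
f(e1) ^ f(e2) = (-4*e1 - 1*e2) ^ (-2*e1 + 2*e2)
= (-4)*2*e12 + (-1)*(-2)*e21
= (-8 - 2)*e12
= -10*e12
Coefficient = -10


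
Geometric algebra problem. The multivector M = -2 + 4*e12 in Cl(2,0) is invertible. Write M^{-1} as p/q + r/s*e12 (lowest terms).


M = -2 + 4*e12, where e12^2 = -1.
Since M commutes with its reverse ~M = a - b*e12, M * ~M = a^2 - b^2*e12^2 = a^2 + b^2.
So M^{-1} = ~M / (a^2 + b^2) = (a - b*e12)/(a^2 + b^2).
a^2 + b^2 = 4 + 16 = 20
Scalar part = -2/20 = -1/10
Bivector coeff = -4/20 = -1/5
M^{-1} = -1/10 - 1/5*e12


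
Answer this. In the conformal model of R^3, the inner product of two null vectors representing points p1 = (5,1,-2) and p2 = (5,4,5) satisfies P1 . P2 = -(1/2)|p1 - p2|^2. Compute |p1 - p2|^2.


p1 - p2 = (0, -3, -7)
|p1 - p2|^2 = 0^2 + (-3)^2 + (-7)^2
= 0 + 9 + 49
= 58


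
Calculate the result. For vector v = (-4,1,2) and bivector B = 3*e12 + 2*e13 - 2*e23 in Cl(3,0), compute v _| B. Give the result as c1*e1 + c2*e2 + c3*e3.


Left contraction v _| B = <vB>_1 (grade-1 part of the geometric product vB).
Using e1_|e12 = e2, e2_|e12 = -e1, e1_|e13 = e3, e3_|e13 = -e1, e2_|e23 = e3, e3_|e23 = -e2:
e1 coeff: -v2*b12 - v3*b13 = -(1)*(3) - (2)*(2) = -7
e2 coeff: v1*b12 - v3*b23 = (-4)*(3) - (2)*(-2) = -8
e3 coeff: v1*b13 + v2*b23 = (-4)*(2) + (1)*(-2) = -10
v _| B = -7*e1 - 8*e2 - 10*e3


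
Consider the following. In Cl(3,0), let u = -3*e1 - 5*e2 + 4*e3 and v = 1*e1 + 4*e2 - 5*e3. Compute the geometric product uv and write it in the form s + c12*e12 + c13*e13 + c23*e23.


In Cl(3,0): e_i^2 = 1, e_ie_j = -e_je_i for i != j.
Scalar part = u . v = (-3)*1 + (-5)*4 + 4*(-5)
= -3 + (-20) + (-20) = -43
e12 coeff = (-3)*4 - (-5)*1 = -12 - (-5) = -7
e13 coeff = (-3)*(-5) - 4*1 = 15 - 4 = 11
e23 coeff = (-5)*(-5) - 4*4 = 25 - 16 = 9
uv = -43 - 7*e12 + 11*e13 + 9*e23


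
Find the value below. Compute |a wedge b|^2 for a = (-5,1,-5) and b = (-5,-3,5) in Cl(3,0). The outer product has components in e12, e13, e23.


a wedge b = (a1*b2 - a2*b1)*e12 + (a1*b3 - a3*b1)*e13 + (a2*b3 - a3*b2)*e23
e12 coeff: (-5)*(-3) - 1*(-5) = 15 - (-5) = 20
e13 coeff: (-5)*5 - (-5)*(-5) = -25 - 25 = -50
e23 coeff: 1*5 - (-5)*(-3) = 5 - 15 = -10
|a wedge b|^2 = 20^2 + (-50)^2 + (-10)^2
= 400 + 2500 + 100
= 3000


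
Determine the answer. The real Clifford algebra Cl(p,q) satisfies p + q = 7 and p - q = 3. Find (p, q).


We need p + q = 7 and p - q = 3.
Adding: 2p = 7 + 3 = 10, so p = 5.
Then q = 7 - 5 = 2.
(p, q) = (5, 2)


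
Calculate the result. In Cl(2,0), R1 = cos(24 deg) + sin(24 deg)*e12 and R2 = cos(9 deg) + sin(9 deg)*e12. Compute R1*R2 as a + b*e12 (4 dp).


Same-plane rotors commute and their half-angles add:
R1*R2 = cos(a1 + a2) + sin(a1 + a2)*e12.
a1 + a2 = 24 + 9 = 33 deg
cos(33 deg) = 0.8387
sin(33 deg) = 0.5446
R1*R2 = 0.8387 + 0.5446*e12


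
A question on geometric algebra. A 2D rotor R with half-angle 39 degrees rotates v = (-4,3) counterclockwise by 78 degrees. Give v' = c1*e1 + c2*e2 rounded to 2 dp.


Rotor R = cos(39deg) - sin(39deg)*e12
Rotation angle theta = 2 * 39 = 78 degrees
v' = R*v*~R rotates v by theta.
cos(78deg) = 0.2079, sin(78deg) = 0.9781
v'_1 = -4*cos(78deg) - 3*sin(78deg)
= -4*0.2079 - 3*0.9781
= -3.77
v'_2 = -4*sin(78deg) + 3*cos(78deg)
= -4*0.9781 + 3*0.2079
= -3.29
v' = -3.77*e1 - 3.29*e2


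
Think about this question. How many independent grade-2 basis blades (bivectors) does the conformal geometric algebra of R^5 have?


The conformal model of R^5 uses Cl(6,1) with m = 5 + 2 = 7 generators.
Number of grade-2 blades = C(m, 2) = C(7, 2)
= 7*6/2 = 21


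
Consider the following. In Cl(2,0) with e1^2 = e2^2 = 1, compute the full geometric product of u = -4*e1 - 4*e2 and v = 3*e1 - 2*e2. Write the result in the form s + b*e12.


Expand: (-4*e1 - 4*e2)(3*e1 - 2*e2)
= (-4)*3*e1e1 + (-4)*(-2)*e1e2 + (-4)*3*e2e1 + (-4)*(-2)*e2e2
Using e1^2 = e2^2 = 1, e2e1 = -e1e2:
Scalar part s = (-4)*3 + (-4)*(-2) = -12 + 8 = -4
Bivector part b = (-4)*(-2) - (-4)*3 = 8 - (-12) = 20
uv = -4 + 20*e12


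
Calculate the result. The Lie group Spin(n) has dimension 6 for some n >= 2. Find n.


dim Spin(n) = dim so(n) = n(n-1)/2.
Solve n(n-1)/2 = 6, i.e. n^2 - n - 12 = 0.
Discriminant = 1 + 8*6 = 49
n = (1 + sqrt(49))/2 = (1 + 7)/2 = 4


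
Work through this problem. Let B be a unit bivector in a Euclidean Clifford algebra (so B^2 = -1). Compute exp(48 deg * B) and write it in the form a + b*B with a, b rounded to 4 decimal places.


For a unit bivector B with B^2 = -1, the exponential series gives
e^(theta*B) = cos(theta) + sin(theta)*B (the GA analogue of Euler's formula).
theta = 48 degrees = 0.837758 rad
cos(48 deg) = 0.6691
sin(48 deg) = 0.7431
exp(theta*B) = 0.6691 + 0.7431*B


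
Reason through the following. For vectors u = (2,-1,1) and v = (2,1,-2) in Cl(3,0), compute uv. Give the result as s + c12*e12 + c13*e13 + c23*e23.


In Cl(3,0): e_i^2 = 1, e_ie_j = -e_je_i for i != j.
Scalar part = u . v = 2*2 + (-1)*1 + 1*(-2)
= 4 + (-1) + (-2) = 1
e12 coeff = 2*1 - (-1)*2 = 2 - (-2) = 4
e13 coeff = 2*(-2) - 1*2 = -4 - 2 = -6
e23 coeff = (-1)*(-2) - 1*1 = 2 - 1 = 1
uv = 1 + 4*e12 - 6*e13 + 1*e23


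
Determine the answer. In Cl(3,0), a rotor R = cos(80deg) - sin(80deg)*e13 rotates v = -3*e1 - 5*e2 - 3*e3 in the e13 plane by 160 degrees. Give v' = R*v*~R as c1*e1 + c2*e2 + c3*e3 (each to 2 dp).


Rotor R = cos(80deg) - sin(80deg)*e13
Rotation angle theta = 2 * 80 = 160 degrees in the e13 plane (e1 -> e3).
The component perpendicular to the plane (e2) is invariant: v'_2 = v2 = -5.00
cos(160deg) = -0.9397, sin(160deg) = 0.3420
v'_1 = v1*cos(theta) - v3*sin(theta) = -3*(-0.9397) - (-3)*0.3420 = 3.85
v'_3 = v1*sin(theta) + v3*cos(theta) = -3*0.3420 + (-3)*(-0.9397) = 1.79
v' = 3.85*e1 - 5.00*e2 + 1.79*e3


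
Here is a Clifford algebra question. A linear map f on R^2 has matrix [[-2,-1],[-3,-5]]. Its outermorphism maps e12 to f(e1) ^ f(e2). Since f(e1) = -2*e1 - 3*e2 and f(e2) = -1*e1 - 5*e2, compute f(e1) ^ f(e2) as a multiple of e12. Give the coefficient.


The outermorphism of a linear map f sends e1^e2 to f(e1)^f(e2).
f(e1) = -2*e1 - 3*e2
f(e2) = -1*e1 - 5*e2
f(e1) ^ f(e2) = (-2*e1 - 3*e2) ^ (-1*e1 - 5*e2)
= (-2)*(-5)*e12 + (-3)*(-1)*e21
= (10 - 3)*e12
= 7*e12
Coefficient = 7


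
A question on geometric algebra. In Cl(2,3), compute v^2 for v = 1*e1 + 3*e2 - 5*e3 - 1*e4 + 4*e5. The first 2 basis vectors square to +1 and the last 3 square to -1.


v^2 = sum of c_i^2 * e_i^2
Positive signature terms (e_i^2 = +1): 1^2 + 3^2 = 10
Negative signature terms (e_j^2 = -1): (-5)^2 + (-1)^2 + 4^2 = 42
v^2 = 10 - 42 = -32


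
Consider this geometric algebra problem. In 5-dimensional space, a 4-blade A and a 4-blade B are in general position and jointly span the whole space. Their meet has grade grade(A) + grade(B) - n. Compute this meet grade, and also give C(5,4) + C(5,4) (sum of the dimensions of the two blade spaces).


Meet grade = grade(A) + grade(B) - n
= 4 + 4 - 5 = 3
C(5,4) = 5
C(5,4) = 5
dim_A + dim_B = 5 + 5 = 10


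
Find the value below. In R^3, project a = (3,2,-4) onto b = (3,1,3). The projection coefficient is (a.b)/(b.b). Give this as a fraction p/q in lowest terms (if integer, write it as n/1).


Projection coefficient = (a . b) / (b . b)
a . b = 3*3 + 2*1 + (-4)*3
= 9 + 2 + (-12) = -1
b . b = 3^2 + 1^2 + 3^2
= 9 + 1 + 9 = 19
Coefficient = -1/19
In lowest terms: -1/19


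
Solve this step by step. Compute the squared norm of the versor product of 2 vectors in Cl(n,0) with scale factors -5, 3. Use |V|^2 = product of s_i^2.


Each vector v_i has |v_i|^2 = s_i^2
Squared scales: (-5)^2 = 25, 3^2 = 9
|V|^2 = 25 * 9
= 225


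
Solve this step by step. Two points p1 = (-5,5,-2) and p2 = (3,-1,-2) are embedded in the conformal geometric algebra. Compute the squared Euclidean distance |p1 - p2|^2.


p1 - p2 = (-8, 6, 0)
|p1 - p2|^2 = (-8)^2 + 6^2 + 0^2
= 64 + 36 + 0
= 100


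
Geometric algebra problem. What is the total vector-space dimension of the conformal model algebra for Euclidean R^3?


The conformal model of R^3 uses Cl(4,1): the 3 Euclidean generators plus two extra orthogonal generators e+ (e+^2 = +1) and e- (e-^2 = -1), from which the null vectors e0, einf are built.
Number of generators m = 3 + 2 = 5.
dim Cl(p,q) = 2^m = 2^5 = 32


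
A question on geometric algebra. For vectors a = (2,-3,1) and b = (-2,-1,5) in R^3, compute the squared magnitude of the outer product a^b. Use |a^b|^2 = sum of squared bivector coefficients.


a wedge b = (a1*b2 - a2*b1)*e12 + (a1*b3 - a3*b1)*e13 + (a2*b3 - a3*b2)*e23
e12 coeff: 2*(-1) - (-3)*(-2) = -2 - 6 = -8
e13 coeff: 2*5 - 1*(-2) = 10 - (-2) = 12
e23 coeff: (-3)*5 - 1*(-1) = -15 - (-1) = -14
|a wedge b|^2 = (-8)^2 + 12^2 + (-14)^2
= 64 + 144 + 196
= 404


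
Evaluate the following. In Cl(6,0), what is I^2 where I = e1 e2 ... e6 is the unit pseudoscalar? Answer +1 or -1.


The pseudoscalar I = e1...e_n (product of all n generators) of Cl(p,q) satisfies I^2 = (-1)^(q + n(n-1)/2).
p = 6, q = 0, n = p + q = 6
n(n-1)/2 = 6 * 5 / 2 = 15
Exponent = q + n(n-1)/2 = 0 + 15 = 15
I^2 = (-1)^15 = -1


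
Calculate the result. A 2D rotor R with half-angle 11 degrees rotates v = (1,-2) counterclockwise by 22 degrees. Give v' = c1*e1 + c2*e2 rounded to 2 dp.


Rotor R = cos(11deg) - sin(11deg)*e12
Rotation angle theta = 2 * 11 = 22 degrees
v' = R*v*~R rotates v by theta.
cos(22deg) = 0.9272, sin(22deg) = 0.3746
v'_1 = 1*cos(22deg) - (-2)*sin(22deg)
= 1*0.9272 - (-2)*0.3746
= 1.68
v'_2 = 1*sin(22deg) + (-2)*cos(22deg)
= 1*0.3746 + (-2)*0.9272
= -1.48
v' = 1.68*e1 - 1.48*e2


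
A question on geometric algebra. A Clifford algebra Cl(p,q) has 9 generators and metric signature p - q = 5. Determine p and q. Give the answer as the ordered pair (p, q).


We need p + q = 9 and p - q = 5.
Adding: 2p = 9 + 5 = 14, so p = 7.
Then q = 9 - 7 = 2.
(p, q) = (7, 2)


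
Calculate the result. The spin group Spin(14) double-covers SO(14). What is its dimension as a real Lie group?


Spin(n) double-covers SO(n); both have Lie algebra so(n) of dimension n(n-1)/2.
n = 14
n(n-1) = 14 * 13 = 182
dim Spin(14) = 182/2 = 91


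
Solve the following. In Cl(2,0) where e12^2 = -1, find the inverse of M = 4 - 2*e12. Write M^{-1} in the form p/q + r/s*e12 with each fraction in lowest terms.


M = 4 - 2*e12, where e12^2 = -1.
Since M commutes with its reverse ~M = a - b*e12, M * ~M = a^2 - b^2*e12^2 = a^2 + b^2.
So M^{-1} = ~M / (a^2 + b^2) = (a - b*e12)/(a^2 + b^2).
a^2 + b^2 = 16 + 4 = 20
Scalar part = 4/20 = 1/5
Bivector coeff = 2/20 = 1/10
M^{-1} = 1/5 + 1/10*e12


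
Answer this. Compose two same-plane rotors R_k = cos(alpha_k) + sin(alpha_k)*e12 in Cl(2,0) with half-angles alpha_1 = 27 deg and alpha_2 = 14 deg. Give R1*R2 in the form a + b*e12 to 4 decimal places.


Same-plane rotors commute and their half-angles add:
R1*R2 = cos(a1 + a2) + sin(a1 + a2)*e12.
a1 + a2 = 27 + 14 = 41 deg
cos(41 deg) = 0.7547
sin(41 deg) = 0.6561
R1*R2 = 0.7547 + 0.6561*e12


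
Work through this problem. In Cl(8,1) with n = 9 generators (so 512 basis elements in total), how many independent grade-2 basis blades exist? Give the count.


Number of grade-k basis blades in Cl(p,q) with n = p + q is C(n, k).
n = 8 + 1 = 9
C(9, 2) = 9! / (2! * 7!)
= 362880 / (2 * 5040)
= 36


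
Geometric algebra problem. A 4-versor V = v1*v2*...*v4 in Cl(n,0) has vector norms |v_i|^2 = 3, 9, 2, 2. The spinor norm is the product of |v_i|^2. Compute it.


Spinor norm N(V) = |v1|^2 * |v2|^2 * ... * |v4|^2
= 3 * 9 * 2 * 2
Running product: 3, 27, 54, 108
N(V) = 108


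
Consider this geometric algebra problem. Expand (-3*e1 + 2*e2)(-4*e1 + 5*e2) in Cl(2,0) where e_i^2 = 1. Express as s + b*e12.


Expand: (-3*e1 + 2*e2)(-4*e1 + 5*e2)
= (-3)*(-4)*e1e1 + (-3)*5*e1e2 + 2*(-4)*e2e1 + 2*5*e2e2
Using e1^2 = e2^2 = 1, e2e1 = -e1e2:
Scalar part s = (-3)*(-4) + 2*5 = 12 + 10 = 22
Bivector part b = (-3)*5 - 2*(-4) = -15 - (-8) = -7
uv = 22 - 7*e12


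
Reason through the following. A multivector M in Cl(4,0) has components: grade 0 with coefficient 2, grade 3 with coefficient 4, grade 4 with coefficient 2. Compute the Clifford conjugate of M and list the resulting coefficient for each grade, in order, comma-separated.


Clifford conjugate sign for grade k: (-1)^(k(k+1)/2)
Grade 0: (-1)^(0*1/2) = (-1)^0 = 1, coeff 2 -> 2
Grade 3: (-1)^(3*4/2) = (-1)^6 = 1, coeff 4 -> 4
Grade 4: (-1)^(4*5/2) = (-1)^10 = 1, coeff 2 -> 2
Conjugated coefficients: 2, 4, 2


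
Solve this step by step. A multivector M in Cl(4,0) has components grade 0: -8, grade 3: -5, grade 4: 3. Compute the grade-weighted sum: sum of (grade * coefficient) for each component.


Grade-weighted sum = sum of grade_k * coefficient_k
0*(-8) = 0
3*(-5) = -15
4*3 = 12
Total = 0 + (-15) + 12 = -3


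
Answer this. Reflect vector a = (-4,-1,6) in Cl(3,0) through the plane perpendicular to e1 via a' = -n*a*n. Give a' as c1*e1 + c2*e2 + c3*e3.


Reflection formula: a' = -n*a*n, with n = e1 (unit vector, n^2 = 1).
For reflection through hyperplane perp to e1:
The component along e1 flips sign, others stay.
a = (-4, -1, 6)
a' = (4, -1, 6)
a' = 4*e1 - 1*e2 + 6*e3


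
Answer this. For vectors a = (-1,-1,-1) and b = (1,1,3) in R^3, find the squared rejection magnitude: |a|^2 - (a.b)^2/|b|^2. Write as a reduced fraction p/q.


|a|^2 = (-1)^2 + (-1)^2 + (-1)^2 = 3
|b|^2 = 1^2 + 1^2 + 3^2 = 11
a . b = (-1)*1 + (-1)*1 + (-1)*3 = -5
(a.b)^2 = (-5)^2 = 25
|rej|^2 = 3 - 25/11
= (33 - 25)/11
= 8/11
In lowest terms: 8/11


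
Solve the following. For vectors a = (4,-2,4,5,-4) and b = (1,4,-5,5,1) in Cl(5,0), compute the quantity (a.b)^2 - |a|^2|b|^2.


a . b = 4*1 + (-2)*4 + 4*(-5) + 5*5 + (-4)*1
= 4 + (-8) + (-20) + 25 + (-4) = -3
|a|^2 = 4^2 + (-2)^2 + 4^2 + 5^2 + (-4)^2 = 77
|b|^2 = 1^2 + 4^2 + (-5)^2 + 5^2 + 1^2 = 68
(a.b)^2 = (-3)^2 = 9
|a|^2 * |b|^2 = 77 * 68 = 5236
Result = 9 - 5236 = -5227


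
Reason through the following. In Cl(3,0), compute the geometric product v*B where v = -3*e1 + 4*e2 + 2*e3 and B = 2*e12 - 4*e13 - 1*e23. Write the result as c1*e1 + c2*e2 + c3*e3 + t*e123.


vB has grade-1 (vector) and grade-3 (trivector) parts: vB = (v _| B) + (v ^ B).
Vector part <vB>_1:
  e1: -v2*b12 - v3*b13 = -(4)*(2) - (2)*(-4) = 0
  e2: v1*b12 - v3*b23 = (-3)*(2) - (2)*(-1) = -4
  e3: v1*b13 + v2*b23 = (-3)*(-4) + (4)*(-1) = 8
Trivector part <vB>_3:
  e123: v1*b23 - v2*b13 + v3*b12 = (-3)*(-1) - (4)*(-4) + (2)*(2) = 23
vB = 0*e1 - 4*e2 + 8*e3 + 23*e123


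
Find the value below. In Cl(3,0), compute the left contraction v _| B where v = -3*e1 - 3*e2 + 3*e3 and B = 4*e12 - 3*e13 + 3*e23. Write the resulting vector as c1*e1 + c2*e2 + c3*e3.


Left contraction v _| B = <vB>_1 (grade-1 part of the geometric product vB).
Using e1_|e12 = e2, e2_|e12 = -e1, e1_|e13 = e3, e3_|e13 = -e1, e2_|e23 = e3, e3_|e23 = -e2:
e1 coeff: -v2*b12 - v3*b13 = -(-3)*(4) - (3)*(-3) = 21
e2 coeff: v1*b12 - v3*b23 = (-3)*(4) - (3)*(3) = -21
e3 coeff: v1*b13 + v2*b23 = (-3)*(-3) + (-3)*(3) = 0
v _| B = 21*e1 - 21*e2 + 0*e3


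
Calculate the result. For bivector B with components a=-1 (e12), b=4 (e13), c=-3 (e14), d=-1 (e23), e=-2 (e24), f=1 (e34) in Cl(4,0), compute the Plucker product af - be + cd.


Plucker relation: af - be + cd
a*f = (-1)*1 = -1
b*e = 4*(-2) = -8
c*d = (-3)*(-1) = 3
af - be + cd = -1 - (-8) + 3
= 10


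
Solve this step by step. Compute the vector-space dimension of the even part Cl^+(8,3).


Even subalgebra dimension = 2^(n-1)
n = 8 + 3 = 11
2^(11 - 1) = 2^10 = 1024
Verification: sum of C(11,k) for even k = 1 + 55 + 330 + 462 + 165 + 11 = 1024
Result = 1024


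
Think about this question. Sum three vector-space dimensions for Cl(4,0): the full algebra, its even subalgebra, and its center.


n = 4 + 0 = 4
Total dim = 2^4 = 16
Even subalgebra dim = 2^3 = 8
n is even, so center dim = 1
Sum = 16 + 8 + 1 = 25


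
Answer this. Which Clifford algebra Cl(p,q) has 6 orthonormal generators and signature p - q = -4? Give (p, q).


We need p + q = 6 and p - q = -4.
Adding: 2p = 6 + (-4) = 2, so p = 1.
Then q = 6 - 1 = 5.
(p, q) = (1, 5)


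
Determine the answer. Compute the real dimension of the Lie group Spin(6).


Spin(n) double-covers SO(n); both have Lie algebra so(n) of dimension n(n-1)/2.
n = 6
n(n-1) = 6 * 5 = 30
dim Spin(6) = 30/2 = 15


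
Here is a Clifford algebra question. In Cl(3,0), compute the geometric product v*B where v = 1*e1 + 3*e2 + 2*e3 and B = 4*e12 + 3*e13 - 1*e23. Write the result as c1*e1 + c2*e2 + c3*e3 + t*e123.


vB has grade-1 (vector) and grade-3 (trivector) parts: vB = (v _| B) + (v ^ B).
Vector part <vB>_1:
  e1: -v2*b12 - v3*b13 = -(3)*(4) - (2)*(3) = -18
  e2: v1*b12 - v3*b23 = (1)*(4) - (2)*(-1) = 6
  e3: v1*b13 + v2*b23 = (1)*(3) + (3)*(-1) = 0
Trivector part <vB>_3:
  e123: v1*b23 - v2*b13 + v3*b12 = (1)*(-1) - (3)*(3) + (2)*(4) = -2
vB = -18*e1 + 6*e2 + 0*e3 - 2*e123


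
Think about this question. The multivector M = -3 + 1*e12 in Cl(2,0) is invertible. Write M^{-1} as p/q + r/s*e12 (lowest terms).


M = -3 + 1*e12, where e12^2 = -1.
Since M commutes with its reverse ~M = a - b*e12, M * ~M = a^2 - b^2*e12^2 = a^2 + b^2.
So M^{-1} = ~M / (a^2 + b^2) = (a - b*e12)/(a^2 + b^2).
a^2 + b^2 = 9 + 1 = 10
Scalar part = -3/10 = -3/10
Bivector coeff = -1/10 = -1/10
M^{-1} = -3/10 - 1/10*e12


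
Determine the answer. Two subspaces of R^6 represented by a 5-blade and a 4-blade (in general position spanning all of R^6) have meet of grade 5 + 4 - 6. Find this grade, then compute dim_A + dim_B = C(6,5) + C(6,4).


Meet grade = grade(A) + grade(B) - n
= 5 + 4 - 6 = 3
C(6,5) = 6
C(6,4) = 15
dim_A + dim_B = 6 + 15 = 21


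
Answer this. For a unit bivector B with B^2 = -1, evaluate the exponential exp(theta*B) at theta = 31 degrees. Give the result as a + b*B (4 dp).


For a unit bivector B with B^2 = -1, the exponential series gives
e^(theta*B) = cos(theta) + sin(theta)*B (the GA analogue of Euler's formula).
theta = 31 degrees = 0.541052 rad
cos(31 deg) = 0.8572
sin(31 deg) = 0.5150
exp(theta*B) = 0.8572 + 0.5150*B
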